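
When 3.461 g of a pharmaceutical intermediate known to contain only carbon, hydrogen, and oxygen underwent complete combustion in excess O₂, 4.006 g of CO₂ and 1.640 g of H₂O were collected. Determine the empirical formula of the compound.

C2H4O3

mol C = 4.006 g CO₂ ÷ 44.009 g/mol = 0.091027 mol
mol H = 2 × 1.640 g H₂O ÷ 18.015 g/mol = 0.18207 mol
mass O = 3.461 − (1.0933 + 0.18353) = 2.1841 g → mol O = 2.1841 ÷ 15.999 = 0.13652 mol
Divide by the smallest (0.091027 mol): C 1.000, H 2.000, O 1.500
Multiplying each by 2 gives whole numbers: C 2.00, H 4.00, O 3.00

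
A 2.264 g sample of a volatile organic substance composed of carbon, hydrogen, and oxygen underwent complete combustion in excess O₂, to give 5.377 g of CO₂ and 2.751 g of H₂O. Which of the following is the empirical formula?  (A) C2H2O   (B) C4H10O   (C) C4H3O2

(B) C4H10O

mol C = 5.377 g CO₂ ÷ 44.009 g/mol = 0.12218 mol
mol H = 2 × 2.751 g H₂O ÷ 18.015 g/mol = 0.30541 mol
mass O = 2.264 − (1.4675 + 0.30786) = 0.48865 g → mol O = 0.48865 ÷ 15.999 = 0.030542 mol
Divide by the smallest (0.030542 mol): C 4.000, H 10.000, O 1.000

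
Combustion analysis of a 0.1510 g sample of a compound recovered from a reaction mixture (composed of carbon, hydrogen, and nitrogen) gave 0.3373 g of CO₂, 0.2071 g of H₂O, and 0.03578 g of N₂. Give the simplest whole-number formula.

mol C = 0.3373 g CO₂ ÷ 44.009 g/mol = 0.0076643 mol
mol H = 2 × 0.2071 g H₂O ÷ 18.015 g/mol = 0.022992 mol
mol N = 2 × 0.03578 g N₂ ÷ 28.014 g/mol = 0.0025544 mol
Divide by the smallest (0.0025544 mol): C 3.000, H 9.001, N 1.000

C3H9N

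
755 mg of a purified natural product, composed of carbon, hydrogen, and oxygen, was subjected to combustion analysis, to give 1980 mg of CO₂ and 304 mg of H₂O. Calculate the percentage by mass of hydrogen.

4.5%

mol C = 1.98 g CO₂ ÷ 44.009 g/mol = 0.04499 mol
mol H = 2 × 0.304 g H₂O ÷ 18.015 g/mol = 0.03375 mol
mass O = 0.755 − (0.5404 + 0.03402) = 0.1806 g → mol O = 0.1806 ÷ 15.999 = 0.01129 mol
mass % H = 0.03402 g ÷ 0.755 g × 100%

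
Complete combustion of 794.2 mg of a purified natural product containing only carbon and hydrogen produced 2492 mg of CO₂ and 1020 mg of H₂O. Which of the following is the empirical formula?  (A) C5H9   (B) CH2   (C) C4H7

mol C = 2.492 g CO₂ ÷ 44.009 g/mol = 0.056625 mol
mol H = 2 × 1.020 g H₂O ÷ 18.015 g/mol = 0.11324 mol
Divide by the smallest (0.056625 mol): C 1.000, H 2.000

(B) CH2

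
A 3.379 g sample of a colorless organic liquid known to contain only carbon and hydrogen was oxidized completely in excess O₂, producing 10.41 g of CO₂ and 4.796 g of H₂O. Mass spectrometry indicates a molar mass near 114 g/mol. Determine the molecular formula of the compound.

mol C = 10.41 g CO₂ ÷ 44.009 g/mol = 0.23654 mol
mol H = 2 × 4.796 g H₂O ÷ 18.015 g/mol = 0.53245 mol
Divide by the smallest (0.23654 mol): C 1.000, H 2.251
Multiplying each by 4 gives whole numbers: C 4.00, H 9.00
Empirical formula: C4H9
Empirical-formula mass = 57.12 g/mol; 114 ÷ 57.12 ≈ 2, so the molecular formula is C8H18.

C8H18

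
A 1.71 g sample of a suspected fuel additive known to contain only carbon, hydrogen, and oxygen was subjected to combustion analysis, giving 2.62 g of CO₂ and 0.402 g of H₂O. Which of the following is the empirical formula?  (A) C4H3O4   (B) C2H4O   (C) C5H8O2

(A) C4H3O4

mol C = 2.62 g CO₂ ÷ 44.009 g/mol = 0.05953 mol
mol H = 2 × 0.402 g H₂O ÷ 18.015 g/mol = 0.04463 mol
mass O = 1.71 − (0.7151 + 0.04499) = 0.9500 g → mol O = 0.9500 ÷ 15.999 = 0.05938 mol
Divide by the smallest (0.04463 mol): C 1.334, H 1.000, O 1.330
Multiplying each by 3 gives whole numbers: C 4.00, H 3.00, O 3.99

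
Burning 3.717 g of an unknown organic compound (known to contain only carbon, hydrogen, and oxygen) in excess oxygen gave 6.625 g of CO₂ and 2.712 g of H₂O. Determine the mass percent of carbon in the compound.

48.64%

mol C = 6.625 g CO₂ ÷ 44.009 g/mol = 0.15054 mol
mol H = 2 × 2.712 g H₂O ÷ 18.015 g/mol = 0.30108 mol
mass O = 3.717 − (1.8081 + 0.30349) = 1.6054 g → mol O = 1.6054 ÷ 15.999 = 0.10034 mol
mass % C = 1.8081 g ÷ 3.717 g × 100%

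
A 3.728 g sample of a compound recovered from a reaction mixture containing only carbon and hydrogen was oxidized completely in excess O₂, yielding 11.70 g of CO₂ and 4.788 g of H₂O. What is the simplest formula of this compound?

mol C = 11.70 g CO₂ ÷ 44.009 g/mol = 0.26585 mol
mol H = 2 × 4.788 g H₂O ÷ 18.015 g/mol = 0.53156 mol
Divide by the smallest (0.26585 mol): C 1.000, H 1.999

CH2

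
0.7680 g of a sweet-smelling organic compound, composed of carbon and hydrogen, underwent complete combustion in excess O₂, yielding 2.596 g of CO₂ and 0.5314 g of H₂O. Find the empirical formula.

CH

mol C = 2.596 g CO₂ ÷ 44.009 g/mol = 0.058988 mol
mol H = 2 × 0.5314 g H₂O ÷ 18.015 g/mol = 0.058995 mol
Divide by the smallest (0.058988 mol): C 1.000, H 1.000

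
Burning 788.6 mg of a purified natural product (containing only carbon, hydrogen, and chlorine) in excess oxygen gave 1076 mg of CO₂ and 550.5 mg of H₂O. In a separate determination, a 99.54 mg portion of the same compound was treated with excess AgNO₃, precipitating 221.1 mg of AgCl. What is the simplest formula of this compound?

mol C = 1.076 g CO₂ ÷ 44.009 g/mol = 0.024450 mol
mol H = 2 × 0.5505 g H₂O ÷ 18.015 g/mol = 0.061116 mol
From the AgCl data: mol Cl per gram of compound = (0.2211 ÷ 143.318) ÷ 0.09954 = 0.015499 mol/g, so in the 0.7886 g combustion sample mol Cl = 0.012222 mol
Divide by the smallest (0.012222 mol): C 2.000, H 5.000, Cl 1.000

C2H5Cl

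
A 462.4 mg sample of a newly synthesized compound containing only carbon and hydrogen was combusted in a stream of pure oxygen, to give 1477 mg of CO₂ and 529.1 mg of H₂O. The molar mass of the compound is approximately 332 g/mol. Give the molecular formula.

mol C = 1.477 g CO₂ ÷ 44.009 g/mol = 0.033561 mol
mol H = 2 × 0.5291 g H₂O ÷ 18.015 g/mol = 0.058740 mol
Divide by the smallest (0.033561 mol): C 1.000, H 1.750
Multiplying each by 4 gives whole numbers: C 4.00, H 7.00
Empirical formula: C4H7
Empirical-formula mass = 55.10 g/mol; 332 ÷ 55.10 ≈ 6, so the molecular formula is C24H42.

C24H42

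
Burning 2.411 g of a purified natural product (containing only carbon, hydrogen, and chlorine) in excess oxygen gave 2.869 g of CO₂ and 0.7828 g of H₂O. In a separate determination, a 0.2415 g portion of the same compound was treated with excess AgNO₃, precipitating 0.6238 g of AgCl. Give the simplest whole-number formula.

C3H4Cl2

mol C = 2.869 g CO₂ ÷ 44.009 g/mol = 0.065191 mol
mol H = 2 × 0.7828 g H₂O ÷ 18.015 g/mol = 0.086905 mol
From the AgCl data: mol Cl per gram of compound = (0.6238 ÷ 143.318) ÷ 0.2415 = 0.018023 mol/g, so in the 2.411 g combustion sample mol Cl = 0.043453 mol
Divide by the smallest (0.043453 mol): C 1.500, H 2.000, Cl 1.000
Multiplying each by 2 gives whole numbers: C 3.00, H 4.00, Cl 2.00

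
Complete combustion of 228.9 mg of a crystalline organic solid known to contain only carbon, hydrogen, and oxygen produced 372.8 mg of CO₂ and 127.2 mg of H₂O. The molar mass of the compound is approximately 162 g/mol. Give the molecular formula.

C6H10O5

mol C = 0.3728 g CO₂ ÷ 44.009 g/mol = 0.0084710 mol
mol H = 2 × 0.1272 g H₂O ÷ 18.015 g/mol = 0.014122 mol
mass O = 0.2289 − (0.10175 + 0.014235) = 0.11292 g → mol O = 0.11292 ÷ 15.999 = 0.0070580 mol
Divide by the smallest (0.0070580 mol): C 1.200, H 2.001, O 1.000
Multiplying each by 5 gives whole numbers: C 6.00, H 10.00, O 5.00
Empirical formula: C6H10O5
Empirical-formula mass = 162.14 g/mol; 162 ÷ 162.14 ≈ 1, so the molecular formula is C6H10O5.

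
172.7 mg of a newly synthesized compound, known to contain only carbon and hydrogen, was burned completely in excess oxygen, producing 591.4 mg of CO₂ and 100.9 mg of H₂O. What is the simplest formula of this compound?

mol C = 0.5914 g CO₂ ÷ 44.009 g/mol = 0.013438 mol
mol H = 2 × 0.1009 g H₂O ÷ 18.015 g/mol = 0.011202 mol
Divide by the smallest (0.011202 mol): C 1.200, H 1.000
Multiplying each by 5 gives whole numbers: C 6.00, H 5.00

C6H5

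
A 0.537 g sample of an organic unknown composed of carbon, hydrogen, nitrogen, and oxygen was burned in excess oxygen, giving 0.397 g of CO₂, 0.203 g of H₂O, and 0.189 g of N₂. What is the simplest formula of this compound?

C2H5N3O3

mol C = 0.397 g CO₂ ÷ 44.009 g/mol = 0.009021 mol
mol H = 2 × 0.203 g H₂O ÷ 18.015 g/mol = 0.02254 mol
mol N = 2 × 0.189 g N₂ ÷ 28.014 g/mol = 0.01349 mol
mass O = 0.537 − (0.1083 + 0.02272 + 0.1890) = 0.2169 g → mol O = 0.2169 ÷ 15.999 = 0.01356 mol
Divide by the smallest (0.009021 mol): C 1.000, H 2.498, N 1.496, O 1.503
Multiplying each by 2 gives whole numbers: C 2.00, H 5.00, N 2.99, O 3.01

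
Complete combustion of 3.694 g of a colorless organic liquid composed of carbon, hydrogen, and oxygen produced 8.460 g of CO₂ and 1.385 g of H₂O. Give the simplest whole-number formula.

mol C = 8.460 g CO₂ ÷ 44.009 g/mol = 0.19223 mol
mol H = 2 × 1.385 g H₂O ÷ 18.015 g/mol = 0.15376 mol
mass O = 3.694 − (2.3089 + 0.15499) = 1.2301 g → mol O = 1.2301 ÷ 15.999 = 0.076886 mol
Divide by the smallest (0.076886 mol): C 2.500, H 2.000, O 1.000
Multiplying each by 2 gives whole numbers: C 5.00, H 4.00, O 2.00

C5H4O2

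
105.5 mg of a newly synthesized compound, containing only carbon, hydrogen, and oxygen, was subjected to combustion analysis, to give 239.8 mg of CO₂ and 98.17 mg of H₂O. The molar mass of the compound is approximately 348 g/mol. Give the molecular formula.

C18H36O6

mol C = 0.2398 g CO₂ ÷ 44.009 g/mol = 0.0054489 mol
mol H = 2 × 0.09817 g H₂O ÷ 18.015 g/mol = 0.010899 mol
mass O = 0.1055 − (0.065447 + 0.010986) = 0.029068 g → mol O = 0.029068 ÷ 15.999 = 0.0018168 mol
Divide by the smallest (0.0018168 mol): C 2.999, H 5.999, O 1.000
Empirical formula: C3H6O
Empirical-formula mass = 58.08 g/mol; 348 ÷ 58.08 ≈ 6, so the molecular formula is C18H36O6.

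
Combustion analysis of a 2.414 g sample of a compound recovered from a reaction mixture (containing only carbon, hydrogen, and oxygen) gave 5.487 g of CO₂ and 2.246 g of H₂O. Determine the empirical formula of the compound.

C3H6O

mol C = 5.487 g CO₂ ÷ 44.009 g/mol = 0.12468 mol
mol H = 2 × 2.246 g H₂O ÷ 18.015 g/mol = 0.24935 mol
mass O = 2.414 − (1.4975 + 0.25134) = 0.66514 g → mol O = 0.66514 ÷ 15.999 = 0.041574 mol
Divide by the smallest (0.041574 mol): C 2.999, H 5.998, O 1.000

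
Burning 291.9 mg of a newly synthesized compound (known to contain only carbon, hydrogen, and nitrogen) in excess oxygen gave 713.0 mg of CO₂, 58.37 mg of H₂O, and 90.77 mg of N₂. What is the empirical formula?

C5H2N2

mol C = 0.7130 g CO₂ ÷ 44.009 g/mol = 0.016201 mol
mol H = 2 × 0.05837 g H₂O ÷ 18.015 g/mol = 0.0064802 mol
mol N = 2 × 0.09077 g N₂ ÷ 28.014 g/mol = 0.0064803 mol
Divide by the smallest (0.0064802 mol): C 2.500, H 1.000, N 1.000
Multiplying each by 2 gives whole numbers: C 5.00, H 2.00, N 2.00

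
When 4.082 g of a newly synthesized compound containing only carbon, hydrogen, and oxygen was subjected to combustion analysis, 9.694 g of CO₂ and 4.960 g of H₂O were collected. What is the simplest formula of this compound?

C4H10O

mol C = 9.694 g CO₂ ÷ 44.009 g/mol = 0.22027 mol
mol H = 2 × 4.960 g H₂O ÷ 18.015 g/mol = 0.55065 mol
mass O = 4.082 − (2.6457 + 0.55506) = 0.88124 g → mol O = 0.88124 ÷ 15.999 = 0.055081 mol
Divide by the smallest (0.055081 mol): C 3.999, H 9.997, O 1.000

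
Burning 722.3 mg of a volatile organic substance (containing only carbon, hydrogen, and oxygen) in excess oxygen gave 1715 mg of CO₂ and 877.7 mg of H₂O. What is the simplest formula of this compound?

C4H10O

mol C = 1.715 g CO₂ ÷ 44.009 g/mol = 0.038969 mol
mol H = 2 × 0.8777 g H₂O ÷ 18.015 g/mol = 0.097441 mol
mass O = 0.7223 − (0.46806 + 0.098221) = 0.15602 g → mol O = 0.15602 ÷ 15.999 = 0.0097518 mol
Divide by the smallest (0.0097518 mol): C 3.996, H 9.992, O 1.000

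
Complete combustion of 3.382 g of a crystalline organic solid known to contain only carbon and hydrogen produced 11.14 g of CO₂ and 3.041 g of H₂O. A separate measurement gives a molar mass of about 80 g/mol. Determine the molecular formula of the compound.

C6H8

mol C = 11.14 g CO₂ ÷ 44.009 g/mol = 0.25313 mol
mol H = 2 × 3.041 g H₂O ÷ 18.015 g/mol = 0.33761 mol
Divide by the smallest (0.25313 mol): C 1.000, H 1.334
Multiplying each by 3 gives whole numbers: C 3.00, H 4.00
Empirical formula: C3H4
Empirical-formula mass = 40.06 g/mol; 80 ÷ 40.06 ≈ 2, so the molecular formula is C6H8.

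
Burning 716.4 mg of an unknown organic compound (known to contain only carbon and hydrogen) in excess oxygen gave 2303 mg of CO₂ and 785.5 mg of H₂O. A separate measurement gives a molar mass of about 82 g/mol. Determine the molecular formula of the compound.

mol C = 2.303 g CO₂ ÷ 44.009 g/mol = 0.052330 mol
mol H = 2 × 0.7855 g H₂O ÷ 18.015 g/mol = 0.087205 mol
Divide by the smallest (0.052330 mol): C 1.000, H 1.666
Multiplying each by 3 gives whole numbers: C 3.00, H 5.00
Empirical formula: C3H5
Empirical-formula mass = 41.07 g/mol; 82 ÷ 41.07 ≈ 2, so the molecular formula is C6H10.

C6H10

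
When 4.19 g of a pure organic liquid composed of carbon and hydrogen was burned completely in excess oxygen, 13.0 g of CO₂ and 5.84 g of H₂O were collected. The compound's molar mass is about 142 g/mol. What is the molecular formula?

mol C = 13.0 g CO₂ ÷ 44.009 g/mol = 0.2954 mol
mol H = 2 × 5.84 g H₂O ÷ 18.015 g/mol = 0.6483 mol
Divide by the smallest (0.2954 mol): C 1.000, H 2.195
Multiplying each by 5 gives whole numbers: C 5.00, H 10.97
Empirical formula: C5H11
Empirical-formula mass = 71.14 g/mol; 142 ÷ 71.14 ≈ 2, so the molecular formula is C10H22.

C10H22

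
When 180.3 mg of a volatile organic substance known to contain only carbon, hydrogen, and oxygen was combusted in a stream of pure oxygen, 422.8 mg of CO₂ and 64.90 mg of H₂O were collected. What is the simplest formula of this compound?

C8H6O3

mol C = 0.4228 g CO₂ ÷ 44.009 g/mol = 0.0096071 mol
mol H = 2 × 0.06490 g H₂O ÷ 18.015 g/mol = 0.0072051 mol
mass O = 0.1803 − (0.11539 + 0.0072627) = 0.057646 g → mol O = 0.057646 ÷ 15.999 = 0.0036031 mol
Divide by the smallest (0.0036031 mol): C 2.666, H 2.000, O 1.000
Multiplying each by 3 gives whole numbers: C 8.00, H 6.00, O 3.00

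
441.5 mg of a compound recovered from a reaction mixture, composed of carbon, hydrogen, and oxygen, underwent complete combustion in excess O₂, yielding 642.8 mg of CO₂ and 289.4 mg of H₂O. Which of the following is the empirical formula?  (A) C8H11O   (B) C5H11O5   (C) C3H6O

mol C = 0.6428 g CO₂ ÷ 44.009 g/mol = 0.014606 mol
mol H = 2 × 0.2894 g H₂O ÷ 18.015 g/mol = 0.032129 mol
mass O = 0.4415 − (0.17543 + 0.032386) = 0.23368 g → mol O = 0.23368 ÷ 15.999 = 0.014606 mol
Divide by the smallest (0.014606 mol): C 1.000, H 2.200, O 1.000
Multiplying each by 5 gives whole numbers: C 5.00, H 11.00, O 5.00

(B) C5H11O5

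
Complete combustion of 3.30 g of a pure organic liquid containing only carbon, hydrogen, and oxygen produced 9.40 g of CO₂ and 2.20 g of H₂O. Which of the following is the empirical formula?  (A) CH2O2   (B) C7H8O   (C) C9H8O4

(B) C7H8O

mol C = 9.40 g CO₂ ÷ 44.009 g/mol = 0.2136 mol
mol H = 2 × 2.20 g H₂O ÷ 18.015 g/mol = 0.2442 mol
mass O = 3.30 − (2.565 + 0.2462) = 0.4883 g → mol O = 0.4883 ÷ 15.999 = 0.03052 mol
Divide by the smallest (0.03052 mol): C 6.998, H 8.002, O 1.000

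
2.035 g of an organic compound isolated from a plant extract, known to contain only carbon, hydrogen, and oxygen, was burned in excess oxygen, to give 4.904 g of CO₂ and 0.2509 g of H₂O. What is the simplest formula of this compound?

mol C = 4.904 g CO₂ ÷ 44.009 g/mol = 0.11143 mol
mol H = 2 × 0.2509 g H₂O ÷ 18.015 g/mol = 0.027855 mol
mass O = 2.035 − (1.3384 + 0.028077) = 0.66852 g → mol O = 0.66852 ÷ 15.999 = 0.041785 mol
Divide by the smallest (0.027855 mol): C 4.000, H 1.000, O 1.500
Multiplying each by 2 gives whole numbers: C 8.00, H 2.00, O 3.00

C8H2O3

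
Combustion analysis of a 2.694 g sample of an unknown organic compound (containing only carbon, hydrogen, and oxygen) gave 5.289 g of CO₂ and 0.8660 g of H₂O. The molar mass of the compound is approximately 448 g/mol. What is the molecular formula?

mol C = 5.289 g CO₂ ÷ 44.009 g/mol = 0.12018 mol
mol H = 2 × 0.8660 g H₂O ÷ 18.015 g/mol = 0.096142 mol
mass O = 2.694 − (1.4435 + 0.096911) = 1.1536 g → mol O = 1.1536 ÷ 15.999 = 0.072105 mol
Divide by the smallest (0.072105 mol): C 1.667, H 1.333, O 1.000
Multiplying each by 3 gives whole numbers: C 5.00, H 4.00, O 3.00
Empirical formula: C5H4O3
Empirical-formula mass = 112.08 g/mol; 448 ÷ 112.08 ≈ 4, so the molecular formula is C20H16O12.

C20H16O12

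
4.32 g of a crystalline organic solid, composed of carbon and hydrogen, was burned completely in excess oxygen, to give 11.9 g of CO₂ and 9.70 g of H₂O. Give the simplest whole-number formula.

CH4

mol C = 11.9 g CO₂ ÷ 44.009 g/mol = 0.2704 mol
mol H = 2 × 9.70 g H₂O ÷ 18.015 g/mol = 1.077 mol
Divide by the smallest (0.2704 mol): C 1.000, H 3.983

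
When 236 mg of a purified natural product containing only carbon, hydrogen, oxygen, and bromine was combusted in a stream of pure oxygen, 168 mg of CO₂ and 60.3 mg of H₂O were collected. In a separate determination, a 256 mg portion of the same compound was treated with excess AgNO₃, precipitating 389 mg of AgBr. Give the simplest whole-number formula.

C4H7Br2O2

mol C = 0.168 g CO₂ ÷ 44.009 g/mol = 0.003817 mol
mol H = 2 × 0.0603 g H₂O ÷ 18.015 g/mol = 0.006694 mol
From the AgBr data: mol Br per gram of compound = (0.389 ÷ 187.772) ÷ 0.256 = 0.008092 mol/g, so in the 0.236 g combustion sample mol Br = 0.001910 mol
mass O = 0.236 − (0.04585 + 0.006748 + 0.1526) = 0.03080 g → mol O = 0.03080 ÷ 15.999 = 0.001925 mol
Divide by the smallest (0.001910 mol): C 1.999, H 3.505, Br 1.000, O 1.008
Multiplying each by 2 gives whole numbers: C 4.00, H 7.01, Br 2.00, O 2.02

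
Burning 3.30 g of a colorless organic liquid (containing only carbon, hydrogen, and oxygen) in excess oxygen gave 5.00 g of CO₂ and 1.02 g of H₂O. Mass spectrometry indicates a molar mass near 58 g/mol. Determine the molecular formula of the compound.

C2H2O2

mol C = 5.00 g CO₂ ÷ 44.009 g/mol = 0.1136 mol
mol H = 2 × 1.02 g H₂O ÷ 18.015 g/mol = 0.1132 mol
mass O = 3.30 − (1.365 + 0.1141) = 1.821 g → mol O = 1.821 ÷ 15.999 = 0.1138 mol
Divide by the smallest (0.1132 mol): C 1.003, H 1.000, O 1.005
Empirical formula: CHO
Empirical-formula mass = 29.02 g/mol; 58 ÷ 29.02 ≈ 2, so the molecular formula is C2H2O2.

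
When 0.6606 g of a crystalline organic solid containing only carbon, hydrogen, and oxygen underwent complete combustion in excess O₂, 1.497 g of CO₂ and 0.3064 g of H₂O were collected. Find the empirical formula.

C5H5O2

mol C = 1.497 g CO₂ ÷ 44.009 g/mol = 0.034016 mol
mol H = 2 × 0.3064 g H₂O ÷ 18.015 g/mol = 0.034016 mol
mass O = 0.6606 − (0.40856 + 0.034288) = 0.21775 g → mol O = 0.21775 ÷ 15.999 = 0.013610 mol
Divide by the smallest (0.013610 mol): C 2.499, H 2.499, O 1.000
Multiplying each by 2 gives whole numbers: C 5.00, H 5.00, O 2.00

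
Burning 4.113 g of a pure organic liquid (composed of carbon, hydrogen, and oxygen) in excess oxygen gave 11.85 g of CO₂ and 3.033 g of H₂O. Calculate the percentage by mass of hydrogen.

mol C = 11.85 g CO₂ ÷ 44.009 g/mol = 0.26926 mol
mol H = 2 × 3.033 g H₂O ÷ 18.015 g/mol = 0.33672 mol
mass O = 4.113 − (3.2341 + 0.33941) = 0.53947 g → mol O = 0.53947 ÷ 15.999 = 0.033719 mol
mass % H = 0.33941 g ÷ 4.113 g × 100%

8.25%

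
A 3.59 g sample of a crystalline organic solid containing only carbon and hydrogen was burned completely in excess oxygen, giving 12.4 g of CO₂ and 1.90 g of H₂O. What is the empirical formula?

mol C = 12.4 g CO₂ ÷ 44.009 g/mol = 0.2818 mol
mol H = 2 × 1.90 g H₂O ÷ 18.015 g/mol = 0.2109 mol
Divide by the smallest (0.2109 mol): C 1.336, H 1.000
Multiplying each by 3 gives whole numbers: C 4.01, H 3.00

C4H3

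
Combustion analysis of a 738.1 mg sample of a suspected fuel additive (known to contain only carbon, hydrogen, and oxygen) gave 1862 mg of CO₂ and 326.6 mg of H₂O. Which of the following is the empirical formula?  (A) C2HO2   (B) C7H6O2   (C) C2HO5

(B) C7H6O2

mol C = 1.862 g CO₂ ÷ 44.009 g/mol = 0.042310 mol
mol H = 2 × 0.3266 g H₂O ÷ 18.015 g/mol = 0.036259 mol
mass O = 0.7381 − (0.50818 + 0.036549) = 0.19337 g → mol O = 0.19337 ÷ 15.999 = 0.012086 mol
Divide by the smallest (0.012086 mol): C 3.501, H 3.000, O 1.000
Multiplying each by 2 gives whole numbers: C 7.00, H 6.00, O 2.00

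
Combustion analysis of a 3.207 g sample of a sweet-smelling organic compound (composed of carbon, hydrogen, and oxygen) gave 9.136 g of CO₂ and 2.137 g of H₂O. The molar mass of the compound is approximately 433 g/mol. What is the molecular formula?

C28H32O4

mol C = 9.136 g CO₂ ÷ 44.009 g/mol = 0.20759 mol
mol H = 2 × 2.137 g H₂O ÷ 18.015 g/mol = 0.23725 mol
mass O = 3.207 − (2.4934 + 0.23914) = 0.47444 g → mol O = 0.47444 ÷ 15.999 = 0.029655 mol
Divide by the smallest (0.029655 mol): C 7.000, H 8.000, O 1.000
Empirical formula: C7H8O
Empirical-formula mass = 108.14 g/mol; 433 ÷ 108.14 ≈ 4, so the molecular formula is C28H32O4.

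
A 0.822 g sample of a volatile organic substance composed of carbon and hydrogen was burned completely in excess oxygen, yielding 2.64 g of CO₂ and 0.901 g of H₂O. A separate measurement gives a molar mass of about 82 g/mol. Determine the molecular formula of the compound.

C6H10

mol C = 2.64 g CO₂ ÷ 44.009 g/mol = 0.05999 mol
mol H = 2 × 0.901 g H₂O ÷ 18.015 g/mol = 0.1000 mol
Divide by the smallest (0.05999 mol): C 1.000, H 1.667
Multiplying each by 3 gives whole numbers: C 3.00, H 5.00
Empirical formula: C3H5
Empirical-formula mass = 41.07 g/mol; 82 ÷ 41.07 ≈ 2, so the molecular formula is C6H10.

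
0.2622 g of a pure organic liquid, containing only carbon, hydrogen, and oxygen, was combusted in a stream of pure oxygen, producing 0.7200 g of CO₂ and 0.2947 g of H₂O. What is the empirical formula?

mol C = 0.7200 g CO₂ ÷ 44.009 g/mol = 0.016360 mol
mol H = 2 × 0.2947 g H₂O ÷ 18.015 g/mol = 0.032717 mol
mass O = 0.2622 − (0.19650 + 0.032979) = 0.032718 g → mol O = 0.032718 ÷ 15.999 = 0.0020450 mol
Divide by the smallest (0.0020450 mol): C 8.000, H 15.999, O 1.000

C8H16O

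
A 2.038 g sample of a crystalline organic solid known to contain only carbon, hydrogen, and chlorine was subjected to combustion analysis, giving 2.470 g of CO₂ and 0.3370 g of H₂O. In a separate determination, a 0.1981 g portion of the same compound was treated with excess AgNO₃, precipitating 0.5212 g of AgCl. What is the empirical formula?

C3H2Cl2

mol C = 2.470 g CO₂ ÷ 44.009 g/mol = 0.056125 mol
mol H = 2 × 0.3370 g H₂O ÷ 18.015 g/mol = 0.037413 mol
From the AgCl data: mol Cl per gram of compound = (0.5212 ÷ 143.318) ÷ 0.1981 = 0.018358 mol/g, so in the 2.038 g combustion sample mol Cl = 0.037413 mol
Divide by the smallest (0.037413 mol): C 1.500, H 1.000, Cl 1.000
Multiplying each by 2 gives whole numbers: C 3.00, H 2.00, Cl 2.00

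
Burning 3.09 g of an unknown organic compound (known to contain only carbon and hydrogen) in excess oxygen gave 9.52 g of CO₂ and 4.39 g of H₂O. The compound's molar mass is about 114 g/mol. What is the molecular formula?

mol C = 9.52 g CO₂ ÷ 44.009 g/mol = 0.2163 mol
mol H = 2 × 4.39 g H₂O ÷ 18.015 g/mol = 0.4874 mol
Divide by the smallest (0.2163 mol): C 1.000, H 2.253
Multiplying each by 4 gives whole numbers: C 4.00, H 9.01
Empirical formula: C4H9
Empirical-formula mass = 57.12 g/mol; 114 ÷ 57.12 ≈ 2, so the molecular formula is C8H18.

C8H18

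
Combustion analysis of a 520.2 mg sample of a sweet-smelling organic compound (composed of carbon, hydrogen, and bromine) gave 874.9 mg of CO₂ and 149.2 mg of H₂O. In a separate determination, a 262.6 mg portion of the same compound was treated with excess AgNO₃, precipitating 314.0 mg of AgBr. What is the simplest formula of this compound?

C6H5Br

mol C = 0.8749 g CO₂ ÷ 44.009 g/mol = 0.019880 mol
mol H = 2 × 0.1492 g H₂O ÷ 18.015 g/mol = 0.016564 mol
From the AgBr data: mol Br per gram of compound = (0.3140 ÷ 187.772) ÷ 0.2626 = 0.0063680 mol/g, so in the 0.5202 g combustion sample mol Br = 0.0033126 mol
Divide by the smallest (0.0033126 mol): C 6.001, H 5.000, Br 1.000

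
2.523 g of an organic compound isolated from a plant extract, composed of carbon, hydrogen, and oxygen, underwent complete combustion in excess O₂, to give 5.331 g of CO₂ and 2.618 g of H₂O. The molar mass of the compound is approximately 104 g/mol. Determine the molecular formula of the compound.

C5H12O2

mol C = 5.331 g CO₂ ÷ 44.009 g/mol = 0.12113 mol
mol H = 2 × 2.618 g H₂O ÷ 18.015 g/mol = 0.29065 mol
mass O = 2.523 − (1.4549 + 0.29297) = 0.77508 g → mol O = 0.77508 ÷ 15.999 = 0.048446 mol
Divide by the smallest (0.048446 mol): C 2.500, H 5.999, O 1.000
Multiplying each by 2 gives whole numbers: C 5.00, H 12.00, O 2.00
Empirical formula: C5H12O2
Empirical-formula mass = 104.15 g/mol; 104 ÷ 104.15 ≈ 1, so the molecular formula is C5H12O2.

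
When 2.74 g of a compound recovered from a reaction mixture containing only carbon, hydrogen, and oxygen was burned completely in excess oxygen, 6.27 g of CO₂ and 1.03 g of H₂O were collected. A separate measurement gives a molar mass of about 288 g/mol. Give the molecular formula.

mol C = 6.27 g CO₂ ÷ 44.009 g/mol = 0.1425 mol
mol H = 2 × 1.03 g H₂O ÷ 18.015 g/mol = 0.1143 mol
mass O = 2.74 − (1.711 + 0.1153) = 0.9135 g → mol O = 0.9135 ÷ 15.999 = 0.05710 mol
Divide by the smallest (0.05710 mol): C 2.495, H 2.003, O 1.000
Multiplying each by 2 gives whole numbers: C 4.99, H 4.01, O 2.00
Empirical formula: C5H4O2
Empirical-formula mass = 96.08 g/mol; 288 ÷ 96.08 ≈ 3, so the molecular formula is C15H12O6.

C15H12O6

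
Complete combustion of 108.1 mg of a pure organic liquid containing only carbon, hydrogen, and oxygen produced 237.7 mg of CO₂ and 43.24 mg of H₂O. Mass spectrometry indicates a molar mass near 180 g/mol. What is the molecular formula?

mol C = 0.2377 g CO₂ ÷ 44.009 g/mol = 0.0054012 mol
mol H = 2 × 0.04324 g H₂O ÷ 18.015 g/mol = 0.0048004 mol
mass O = 0.1081 − (0.064873 + 0.0048388) = 0.038388 g → mol O = 0.038388 ÷ 15.999 = 0.0023994 mol
Divide by the smallest (0.0023994 mol): C 2.251, H 2.001, O 1.000
Multiplying each by 4 gives whole numbers: C 9.00, H 8.00, O 4.00
Empirical formula: C9H8O4
Empirical-formula mass = 180.16 g/mol; 180 ÷ 180.16 ≈ 1, so the molecular formula is C9H8O4.

C9H8O4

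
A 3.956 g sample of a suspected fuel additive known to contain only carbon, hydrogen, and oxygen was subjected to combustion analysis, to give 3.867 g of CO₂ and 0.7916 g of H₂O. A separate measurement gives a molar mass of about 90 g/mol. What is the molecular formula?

C2H2O4

mol C = 3.867 g CO₂ ÷ 44.009 g/mol = 0.087868 mol
mol H = 2 × 0.7916 g H₂O ÷ 18.015 g/mol = 0.087882 mol
mass O = 3.956 − (1.0554 + 0.088585) = 2.8120 g → mol O = 2.8120 ÷ 15.999 = 0.17576 mol
Divide by the smallest (0.087868 mol): C 1.000, H 1.000, O 2.000
Empirical formula: CHO2
Empirical-formula mass = 45.02 g/mol; 90 ÷ 45.02 ≈ 2, so the molecular formula is C2H2O4.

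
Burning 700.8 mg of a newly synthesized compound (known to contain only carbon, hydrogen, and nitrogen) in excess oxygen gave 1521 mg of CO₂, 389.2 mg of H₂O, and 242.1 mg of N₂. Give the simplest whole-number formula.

mol C = 1.521 g CO₂ ÷ 44.009 g/mol = 0.034561 mol
mol H = 2 × 0.3892 g H₂O ÷ 18.015 g/mol = 0.043208 mol
mol N = 2 × 0.2421 g N₂ ÷ 28.014 g/mol = 0.017284 mol
Divide by the smallest (0.017284 mol): C 2.000, H 2.500, N 1.000
Multiplying each by 2 gives whole numbers: C 4.00, H 5.00, N 2.00

C4H5N2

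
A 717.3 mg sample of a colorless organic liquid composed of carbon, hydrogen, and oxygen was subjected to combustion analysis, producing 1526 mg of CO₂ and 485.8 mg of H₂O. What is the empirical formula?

mol C = 1.526 g CO₂ ÷ 44.009 g/mol = 0.034675 mol
mol H = 2 × 0.4858 g H₂O ÷ 18.015 g/mol = 0.053933 mol
mass O = 0.7173 − (0.41648 + 0.054364) = 0.24646 g → mol O = 0.24646 ÷ 15.999 = 0.015405 mol
Divide by the smallest (0.015405 mol): C 2.251, H 3.501, O 1.000
Multiplying each by 4 gives whole numbers: C 9.00, H 14.00, O 4.00

C9H14O4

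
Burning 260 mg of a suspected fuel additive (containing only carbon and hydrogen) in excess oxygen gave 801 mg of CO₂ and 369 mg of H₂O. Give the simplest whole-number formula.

C4H9

mol C = 0.801 g CO₂ ÷ 44.009 g/mol = 0.01820 mol
mol H = 2 × 0.369 g H₂O ÷ 18.015 g/mol = 0.04097 mol
Divide by the smallest (0.01820 mol): C 1.000, H 2.251
Multiplying each by 4 gives whole numbers: C 4.00, H 9.00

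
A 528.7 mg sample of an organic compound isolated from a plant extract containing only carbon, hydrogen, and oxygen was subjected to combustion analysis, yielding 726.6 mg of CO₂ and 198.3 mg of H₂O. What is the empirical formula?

mol C = 0.7266 g CO₂ ÷ 44.009 g/mol = 0.016510 mol
mol H = 2 × 0.1983 g H₂O ÷ 18.015 g/mol = 0.022015 mol
mass O = 0.5287 − (0.19830 + 0.022191) = 0.30820 g → mol O = 0.30820 ÷ 15.999 = 0.019264 mol
Divide by the smallest (0.016510 mol): C 1.000, H 1.333, O 1.167
Multiplying each by 6 gives whole numbers: C 6.00, H 8.00, O 7.00

C6H8O7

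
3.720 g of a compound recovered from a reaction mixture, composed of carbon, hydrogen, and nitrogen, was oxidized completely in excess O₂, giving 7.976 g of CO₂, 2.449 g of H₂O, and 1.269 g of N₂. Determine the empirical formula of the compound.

C2H3N

mol C = 7.976 g CO₂ ÷ 44.009 g/mol = 0.18124 mol
mol H = 2 × 2.449 g H₂O ÷ 18.015 g/mol = 0.27188 mol
mol N = 2 × 1.269 g N₂ ÷ 28.014 g/mol = 0.090598 mol
Divide by the smallest (0.090598 mol): C 2.000, H 3.001, N 1.000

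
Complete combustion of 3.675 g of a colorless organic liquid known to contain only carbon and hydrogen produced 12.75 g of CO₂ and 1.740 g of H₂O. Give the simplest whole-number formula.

mol C = 12.75 g CO₂ ÷ 44.009 g/mol = 0.28971 mol
mol H = 2 × 1.740 g H₂O ÷ 18.015 g/mol = 0.19317 mol
Divide by the smallest (0.19317 mol): C 1.500, H 1.000
Multiplying each by 2 gives whole numbers: C 3.00, H 2.00

C3H2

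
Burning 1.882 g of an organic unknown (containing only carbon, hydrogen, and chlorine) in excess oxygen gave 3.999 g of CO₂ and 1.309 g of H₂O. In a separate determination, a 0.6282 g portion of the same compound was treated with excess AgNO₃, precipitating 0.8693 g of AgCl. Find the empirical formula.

C5H8Cl

mol C = 3.999 g CO₂ ÷ 44.009 g/mol = 0.090868 mol
mol H = 2 × 1.309 g H₂O ÷ 18.015 g/mol = 0.14532 mol
From the AgCl data: mol Cl per gram of compound = (0.8693 ÷ 143.318) ÷ 0.6282 = 0.0096554 mol/g, so in the 1.882 g combustion sample mol Cl = 0.018171 mol
Divide by the smallest (0.018171 mol): C 5.001, H 7.997, Cl 1.000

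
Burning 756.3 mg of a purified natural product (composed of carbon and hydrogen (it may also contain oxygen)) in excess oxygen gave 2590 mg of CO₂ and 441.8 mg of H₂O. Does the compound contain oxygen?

mol C = 2.590 g CO₂ ÷ 44.009 g/mol = 0.058852 mol
mol H = 2 × 0.4418 g H₂O ÷ 18.015 g/mol = 0.049048 mol
C and H together account for 0.75631 g — essentially the entire 0.7563 g sample — so the compound contains no oxygen.

no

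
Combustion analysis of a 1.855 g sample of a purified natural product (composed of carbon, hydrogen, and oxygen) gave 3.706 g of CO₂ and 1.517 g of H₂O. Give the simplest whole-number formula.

mol C = 3.706 g CO₂ ÷ 44.009 g/mol = 0.084210 mol
mol H = 2 × 1.517 g H₂O ÷ 18.015 g/mol = 0.16842 mol
mass O = 1.855 − (1.0114 + 0.16976) = 0.67379 g → mol O = 0.67379 ÷ 15.999 = 0.042115 mol
Divide by the smallest (0.042115 mol): C 2.000, H 3.999, O 1.000

C2H4O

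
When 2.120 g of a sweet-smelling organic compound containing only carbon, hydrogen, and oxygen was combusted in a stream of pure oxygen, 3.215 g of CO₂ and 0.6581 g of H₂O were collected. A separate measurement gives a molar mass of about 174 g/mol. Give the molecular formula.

C6H6O6

mol C = 3.215 g CO₂ ÷ 44.009 g/mol = 0.073053 mol
mol H = 2 × 0.6581 g H₂O ÷ 18.015 g/mol = 0.073061 mol
mass O = 2.120 − (0.87744 + 0.073646) = 1.1689 g → mol O = 1.1689 ÷ 15.999 = 0.073062 mol
Divide by the smallest (0.073053 mol): C 1.000, H 1.000, O 1.000
Empirical formula: CHO
Empirical-formula mass = 29.02 g/mol; 174 ÷ 29.02 ≈ 6, so the molecular formula is C6H6O6.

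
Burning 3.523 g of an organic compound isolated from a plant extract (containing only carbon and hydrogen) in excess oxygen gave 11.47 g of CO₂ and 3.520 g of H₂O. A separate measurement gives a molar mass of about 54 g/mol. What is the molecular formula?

mol C = 11.47 g CO₂ ÷ 44.009 g/mol = 0.26063 mol
mol H = 2 × 3.520 g H₂O ÷ 18.015 g/mol = 0.39079 mol
Divide by the smallest (0.26063 mol): C 1.000, H 1.499
Multiplying each by 2 gives whole numbers: C 2.00, H 3.00
Empirical formula: C2H3
Empirical-formula mass = 27.05 g/mol; 54 ÷ 27.05 ≈ 2, so the molecular formula is C4H6.

C4H6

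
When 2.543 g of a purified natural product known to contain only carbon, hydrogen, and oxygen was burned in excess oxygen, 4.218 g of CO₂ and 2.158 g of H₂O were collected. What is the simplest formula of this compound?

C4H10O3

mol C = 4.218 g CO₂ ÷ 44.009 g/mol = 0.095844 mol
mol H = 2 × 2.158 g H₂O ÷ 18.015 g/mol = 0.23958 mol
mass O = 2.543 − (1.1512 + 0.24149) = 1.1503 g → mol O = 1.1503 ÷ 15.999 = 0.071900 mol
Divide by the smallest (0.071900 mol): C 1.333, H 3.332, O 1.000
Multiplying each by 3 gives whole numbers: C 4.00, H 10.00, O 3.00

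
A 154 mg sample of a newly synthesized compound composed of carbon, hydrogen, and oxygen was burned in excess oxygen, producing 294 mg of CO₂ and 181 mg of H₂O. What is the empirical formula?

mol C = 0.294 g CO₂ ÷ 44.009 g/mol = 0.006680 mol
mol H = 2 × 0.181 g H₂O ÷ 18.015 g/mol = 0.02009 mol
mass O = 0.154 − (0.08024 + 0.02026) = 0.05351 g → mol O = 0.05351 ÷ 15.999 = 0.003344 mol
Divide by the smallest (0.003344 mol): C 1.998, H 6.008, O 1.000

C2H6O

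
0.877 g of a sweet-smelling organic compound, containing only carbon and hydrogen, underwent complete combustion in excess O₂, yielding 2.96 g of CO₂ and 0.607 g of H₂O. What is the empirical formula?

CH

mol C = 2.96 g CO₂ ÷ 44.009 g/mol = 0.06726 mol
mol H = 2 × 0.607 g H₂O ÷ 18.015 g/mol = 0.06739 mol
Divide by the smallest (0.06726 mol): C 1.000, H 1.002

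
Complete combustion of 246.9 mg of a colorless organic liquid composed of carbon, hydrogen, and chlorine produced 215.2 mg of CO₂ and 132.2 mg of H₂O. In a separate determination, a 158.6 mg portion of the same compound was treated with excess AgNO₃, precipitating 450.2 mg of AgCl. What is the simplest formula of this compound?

mol C = 0.2152 g CO₂ ÷ 44.009 g/mol = 0.0048899 mol
mol H = 2 × 0.1322 g H₂O ÷ 18.015 g/mol = 0.014677 mol
From the AgCl data: mol Cl per gram of compound = (0.4502 ÷ 143.318) ÷ 0.1586 = 0.019806 mol/g, so in the 0.2469 g combustion sample mol Cl = 0.0048902 mol
Divide by the smallest (0.0048899 mol): C 1.000, H 3.001, Cl 1.000

CH3Cl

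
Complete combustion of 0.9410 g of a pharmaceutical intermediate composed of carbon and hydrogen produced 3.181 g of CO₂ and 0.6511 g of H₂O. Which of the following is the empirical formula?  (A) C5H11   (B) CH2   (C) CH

mol C = 3.181 g CO₂ ÷ 44.009 g/mol = 0.072281 mol
mol H = 2 × 0.6511 g H₂O ÷ 18.015 g/mol = 0.072284 mol
Divide by the smallest (0.072281 mol): C 1.000, H 1.000

(C) CH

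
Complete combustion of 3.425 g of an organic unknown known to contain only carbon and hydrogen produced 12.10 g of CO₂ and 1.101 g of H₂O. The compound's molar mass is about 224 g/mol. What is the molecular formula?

C18H8

mol C = 12.10 g CO₂ ÷ 44.009 g/mol = 0.27494 mol
mol H = 2 × 1.101 g H₂O ÷ 18.015 g/mol = 0.12223 mol
Divide by the smallest (0.12223 mol): C 2.249, H 1.000
Multiplying each by 4 gives whole numbers: C 9.00, H 4.00
Empirical formula: C9H4
Empirical-formula mass = 112.13 g/mol; 224 ÷ 112.13 ≈ 2, so the molecular formula is C18H8.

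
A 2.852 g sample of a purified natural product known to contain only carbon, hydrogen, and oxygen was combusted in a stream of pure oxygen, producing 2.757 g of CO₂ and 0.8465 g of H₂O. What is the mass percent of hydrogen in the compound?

3.32%

mol C = 2.757 g CO₂ ÷ 44.009 g/mol = 0.062646 mol
mol H = 2 × 0.8465 g H₂O ÷ 18.015 g/mol = 0.093977 mol
mass O = 2.852 − (0.75244 + 0.094729) = 2.0048 g → mol O = 2.0048 ÷ 15.999 = 0.12531 mol
mass % H = 0.094729 g ÷ 2.852 g × 100%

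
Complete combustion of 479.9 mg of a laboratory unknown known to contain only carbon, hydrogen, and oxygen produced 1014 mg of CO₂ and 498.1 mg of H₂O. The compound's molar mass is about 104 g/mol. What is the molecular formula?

C5H12O2

mol C = 1.014 g CO₂ ÷ 44.009 g/mol = 0.023041 mol
mol H = 2 × 0.4981 g H₂O ÷ 18.015 g/mol = 0.055298 mol
mass O = 0.4799 − (0.27674 + 0.055741) = 0.14742 g → mol O = 0.14742 ÷ 15.999 = 0.0092141 mol
Divide by the smallest (0.0092141 mol): C 2.501, H 6.001, O 1.000
Multiplying each by 2 gives whole numbers: C 5.00, H 12.00, O 2.00
Empirical formula: C5H12O2
Empirical-formula mass = 104.15 g/mol; 104 ÷ 104.15 ≈ 1, so the molecular formula is C5H12O2.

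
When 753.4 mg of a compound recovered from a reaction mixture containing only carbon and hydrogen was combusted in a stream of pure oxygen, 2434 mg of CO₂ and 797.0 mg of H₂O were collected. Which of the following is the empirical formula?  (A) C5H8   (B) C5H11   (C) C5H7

(A) C5H8

mol C = 2.434 g CO₂ ÷ 44.009 g/mol = 0.055307 mol
mol H = 2 × 0.7970 g H₂O ÷ 18.015 g/mol = 0.088482 mol
Divide by the smallest (0.055307 mol): C 1.000, H 1.600
Multiplying each by 5 gives whole numbers: C 5.00, H 8.00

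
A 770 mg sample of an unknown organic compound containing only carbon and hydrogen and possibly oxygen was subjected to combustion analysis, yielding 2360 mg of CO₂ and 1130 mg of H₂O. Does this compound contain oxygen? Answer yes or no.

mol C = 2.36 g CO₂ ÷ 44.009 g/mol = 0.05363 mol
mol H = 2 × 1.13 g H₂O ÷ 18.015 g/mol = 0.1255 mol
C and H together account for 0.7705 g — essentially the entire 0.770 g sample — so the compound contains no oxygen.

no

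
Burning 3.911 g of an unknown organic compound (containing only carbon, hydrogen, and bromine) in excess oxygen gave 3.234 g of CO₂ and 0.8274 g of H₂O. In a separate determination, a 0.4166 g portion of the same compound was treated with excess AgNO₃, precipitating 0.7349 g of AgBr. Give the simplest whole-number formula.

C4H5Br2

mol C = 3.234 g CO₂ ÷ 44.009 g/mol = 0.073485 mol
mol H = 2 × 0.8274 g H₂O ÷ 18.015 g/mol = 0.091857 mol
From the AgBr data: mol Br per gram of compound = (0.7349 ÷ 187.772) ÷ 0.4166 = 0.0093946 mol/g, so in the 3.911 g combustion sample mol Br = 0.036742 mol
Divide by the smallest (0.036742 mol): C 2.000, H 2.500, Br 1.000
Multiplying each by 2 gives whole numbers: C 4.00, H 5.00, Br 2.00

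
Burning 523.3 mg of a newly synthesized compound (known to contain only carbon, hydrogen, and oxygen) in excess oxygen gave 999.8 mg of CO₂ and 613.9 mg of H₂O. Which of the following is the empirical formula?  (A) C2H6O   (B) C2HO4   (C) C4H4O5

(A) C2H6O

mol C = 0.9998 g CO₂ ÷ 44.009 g/mol = 0.022718 mol
mol H = 2 × 0.6139 g H₂O ÷ 18.015 g/mol = 0.068154 mol
mass O = 0.5233 − (0.27287 + 0.068700) = 0.18173 g → mol O = 0.18173 ÷ 15.999 = 0.011359 mol
Divide by the smallest (0.011359 mol): C 2.000, H 6.000, O 1.000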